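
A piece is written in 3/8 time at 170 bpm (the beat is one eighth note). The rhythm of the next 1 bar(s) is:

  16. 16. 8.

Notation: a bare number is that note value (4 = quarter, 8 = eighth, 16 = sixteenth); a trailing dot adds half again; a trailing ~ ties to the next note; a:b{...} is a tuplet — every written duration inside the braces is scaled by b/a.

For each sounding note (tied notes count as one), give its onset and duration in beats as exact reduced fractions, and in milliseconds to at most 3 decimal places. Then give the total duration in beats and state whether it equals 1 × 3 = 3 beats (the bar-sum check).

1) 0.0ms=0b +264.706ms=3/4b
2) 264.706ms=3/4b +264.706ms=3/4b
3) 529.412ms=3/2b +529.412ms=3/2b
Σ=3b of 3 (170bpm 3/8) — PASS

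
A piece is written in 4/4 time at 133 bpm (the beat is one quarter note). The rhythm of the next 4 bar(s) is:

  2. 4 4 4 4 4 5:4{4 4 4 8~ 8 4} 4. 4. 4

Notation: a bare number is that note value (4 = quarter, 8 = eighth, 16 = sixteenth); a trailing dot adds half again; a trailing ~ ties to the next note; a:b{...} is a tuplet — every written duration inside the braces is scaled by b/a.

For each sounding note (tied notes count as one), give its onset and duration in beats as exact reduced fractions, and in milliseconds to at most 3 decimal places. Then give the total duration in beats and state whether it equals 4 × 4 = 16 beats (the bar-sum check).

1) 0.0ms=0b +1353.383ms=3b
2) 1353.383ms=3b +451.128ms=1b
3) 1804.511ms=4b +451.128ms=1b
4) 2255.639ms=5b +451.128ms=1b
5) 2706.767ms=6b +451.128ms=1b
6) 3157.895ms=7b +451.128ms=1b
7) 3609.023ms=8b +360.902ms=4/5b
8) 3969.925ms=44/5b +360.902ms=4/5b
9) 4330.827ms=48/5b +360.902ms=4/5b
10) 4691.729ms=52/5b +360.902ms=4/5b
11) 5052.632ms=56/5b +360.902ms=4/5b
12) 5413.534ms=12b +676.692ms=3/2b
13) 6090.226ms=27/2b +676.692ms=3/2b
14) 6766.917ms=15b +451.128ms=1b
Σ=16b of 16 (133bpm 4/4) — PASS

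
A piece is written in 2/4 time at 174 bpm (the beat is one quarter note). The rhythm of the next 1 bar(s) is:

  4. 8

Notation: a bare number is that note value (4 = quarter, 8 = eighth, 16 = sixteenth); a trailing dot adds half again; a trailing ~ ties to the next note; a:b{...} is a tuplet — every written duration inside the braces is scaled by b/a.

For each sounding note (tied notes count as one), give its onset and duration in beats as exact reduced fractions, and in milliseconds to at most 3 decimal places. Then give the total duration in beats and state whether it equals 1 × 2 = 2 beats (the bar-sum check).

1) 0.0ms=0b +517.241ms=3/2b
2) 517.241ms=3/2b +172.414ms=1/2b
Σ=2b of 2 (174bpm 2/4) — PASS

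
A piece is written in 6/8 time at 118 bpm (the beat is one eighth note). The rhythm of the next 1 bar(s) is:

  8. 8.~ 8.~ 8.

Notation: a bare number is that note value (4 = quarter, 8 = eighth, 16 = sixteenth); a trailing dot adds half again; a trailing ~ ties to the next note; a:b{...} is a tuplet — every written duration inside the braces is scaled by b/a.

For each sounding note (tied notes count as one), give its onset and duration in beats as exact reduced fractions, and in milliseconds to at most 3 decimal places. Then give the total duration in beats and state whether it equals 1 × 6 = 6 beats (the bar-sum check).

1) 0.0ms=0b +762.712ms=3/2b
2) 762.712ms=3/2b +2288.136ms=9/2b
Σ=6b of 6 (118bpm 6/8) — PASS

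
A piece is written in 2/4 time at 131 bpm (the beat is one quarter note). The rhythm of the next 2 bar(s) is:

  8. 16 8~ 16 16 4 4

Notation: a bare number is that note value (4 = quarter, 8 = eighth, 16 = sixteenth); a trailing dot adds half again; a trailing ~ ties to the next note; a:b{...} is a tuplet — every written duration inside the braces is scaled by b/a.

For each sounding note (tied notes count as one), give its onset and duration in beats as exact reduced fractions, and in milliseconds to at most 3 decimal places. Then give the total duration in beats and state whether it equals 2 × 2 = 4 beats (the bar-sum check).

1) 0.0ms=0b +343.511ms=3/4b
2) 343.511ms=3/4b +114.504ms=1/4b
3) 458.015ms=1b +343.511ms=3/4b
4) 801.527ms=7/4b +114.504ms=1/4b
5) 916.031ms=2b +458.015ms=1b
6) 1374.046ms=3b +458.015ms=1b
Σ=4b of 4 (131bpm 2/4) — PASS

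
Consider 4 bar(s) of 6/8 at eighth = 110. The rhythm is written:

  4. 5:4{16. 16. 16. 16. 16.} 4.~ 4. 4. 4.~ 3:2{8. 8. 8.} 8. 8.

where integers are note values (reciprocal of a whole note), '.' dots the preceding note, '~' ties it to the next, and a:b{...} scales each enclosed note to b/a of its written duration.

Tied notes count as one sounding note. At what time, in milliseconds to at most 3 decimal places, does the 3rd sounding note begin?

note 3 onset = 18/5b = 1963.636ms

1. 0.0ms @ 0 + 1636.364ms (3)
2. 1636.364ms @ 3 + 327.273ms (3/5)
3. 1963.636ms @ 18/5 + 327.273ms (3/5)
4. 2290.909ms @ 21/5 + 327.273ms (3/5)
5. 2618.182ms @ 24/5 + 327.273ms (3/5)
6. 2945.455ms @ 27/5 + 327.273ms (3/5)
7. 3272.727ms @ 6 + 3272.727ms (6)
8. 6545.455ms @ 12 + 1636.364ms (3)
9. 8181.818ms @ 15 + 2181.818ms (4)
10. 10363.636ms @ 19 + 545.455ms (1)
11. 10909.091ms @ 20 + 545.455ms (1)
12. 11454.545ms @ 21 + 818.182ms (3/2)
13. 12272.727ms @ 45/2 + 818.182ms (3/2)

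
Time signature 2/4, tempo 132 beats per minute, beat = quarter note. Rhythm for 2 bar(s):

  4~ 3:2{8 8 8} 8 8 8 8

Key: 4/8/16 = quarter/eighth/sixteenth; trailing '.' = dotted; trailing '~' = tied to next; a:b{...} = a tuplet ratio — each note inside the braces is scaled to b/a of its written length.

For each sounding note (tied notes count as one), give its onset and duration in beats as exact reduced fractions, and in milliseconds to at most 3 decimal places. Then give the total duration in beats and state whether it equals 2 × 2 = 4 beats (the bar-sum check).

1) 0.0ms=0b +606.061ms=4/3b
2) 606.061ms=4/3b +151.515ms=1/3b
3) 757.576ms=5/3b +151.515ms=1/3b
4) 909.091ms=2b +227.273ms=1/2b
5) 1136.364ms=5/2b +227.273ms=1/2b
6) 1363.636ms=3b +227.273ms=1/2b
7) 1590.909ms=7/2b +227.273ms=1/2b
Σ=4b of 4 (132bpm 2/4) — PASS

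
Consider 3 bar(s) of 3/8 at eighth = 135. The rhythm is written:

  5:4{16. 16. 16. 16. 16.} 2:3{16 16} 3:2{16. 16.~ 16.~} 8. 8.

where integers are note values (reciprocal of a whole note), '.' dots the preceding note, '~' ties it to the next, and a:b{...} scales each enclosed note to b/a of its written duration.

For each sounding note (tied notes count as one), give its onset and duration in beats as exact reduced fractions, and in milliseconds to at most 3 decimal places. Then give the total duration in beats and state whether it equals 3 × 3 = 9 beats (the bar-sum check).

1) 0.0ms=0b +266.667ms=3/5b
2) 266.667ms=3/5b +266.667ms=3/5b
3) 533.333ms=6/5b +266.667ms=3/5b
4) 800.0ms=9/5b +266.667ms=3/5b
5) 1066.667ms=12/5b +266.667ms=3/5b
6) 1333.333ms=3b +333.333ms=3/4b
7) 1666.667ms=15/4b +333.333ms=3/4b
8) 2000.0ms=9/2b +222.222ms=1/2b
9) 2222.222ms=5b +1111.111ms=5/2b
10) 3333.333ms=15/2b +666.667ms=3/2b
Σ=9b of 9 (135bpm 3/8) — PASS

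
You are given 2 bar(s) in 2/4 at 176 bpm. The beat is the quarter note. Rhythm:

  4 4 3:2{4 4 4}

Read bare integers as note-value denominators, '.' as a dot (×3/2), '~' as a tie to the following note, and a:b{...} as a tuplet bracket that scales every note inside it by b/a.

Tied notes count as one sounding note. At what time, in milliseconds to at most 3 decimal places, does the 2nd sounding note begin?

1. 0.0ms @ 0 + 340.909ms (1)
2. 340.909ms @ 1 + 340.909ms (1)
3. 681.818ms @ 2 + 227.273ms (2/3)
4. 909.091ms @ 8/3 + 227.273ms (2/3)
5. 1136.364ms @ 10/3 + 227.273ms (2/3)

note 2 onset = 1b = 340.909ms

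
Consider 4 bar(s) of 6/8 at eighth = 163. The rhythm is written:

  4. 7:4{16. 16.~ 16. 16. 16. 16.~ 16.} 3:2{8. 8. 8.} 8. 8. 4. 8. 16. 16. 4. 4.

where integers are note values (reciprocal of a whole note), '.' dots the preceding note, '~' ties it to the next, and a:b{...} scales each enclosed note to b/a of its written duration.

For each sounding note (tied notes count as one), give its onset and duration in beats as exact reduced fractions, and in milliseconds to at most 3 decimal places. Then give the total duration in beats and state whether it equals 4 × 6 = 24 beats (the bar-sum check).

1) 0.0ms=0b +1104.294ms=3b
2) 1104.294ms=3b +157.756ms=3/7b
3) 1262.051ms=24/7b +315.513ms=6/7b
4) 1577.564ms=30/7b +157.756ms=3/7b
5) 1735.32ms=33/7b +157.756ms=3/7b
6) 1893.076ms=36/7b +315.513ms=6/7b
7) 2208.589ms=6b +368.098ms=1b
8) 2576.687ms=7b +368.098ms=1b
9) 2944.785ms=8b +368.098ms=1b
10) 3312.883ms=9b +552.147ms=3/2b
11) 3865.031ms=21/2b +552.147ms=3/2b
12) 4417.178ms=12b +1104.294ms=3b
13) 5521.472ms=15b +552.147ms=3/2b
14) 6073.62ms=33/2b +276.074ms=3/4b
15) 6349.693ms=69/4b +276.074ms=3/4b
16) 6625.767ms=18b +1104.294ms=3b
17) 7730.061ms=21b +1104.294ms=3b
Σ=24b of 24 (163bpm 6/8) — PASS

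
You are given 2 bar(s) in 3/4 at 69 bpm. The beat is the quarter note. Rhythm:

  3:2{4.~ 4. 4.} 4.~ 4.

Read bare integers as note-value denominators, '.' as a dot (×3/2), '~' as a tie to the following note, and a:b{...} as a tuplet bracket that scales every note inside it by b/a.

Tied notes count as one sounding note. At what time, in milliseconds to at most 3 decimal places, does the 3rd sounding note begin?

note 3 onset = 3b = 2608.696ms

1. 0.0ms @ 0 + 1739.13ms (2)
2. 1739.13ms @ 2 + 869.565ms (1)
3. 2608.696ms @ 3 + 2608.696ms (3)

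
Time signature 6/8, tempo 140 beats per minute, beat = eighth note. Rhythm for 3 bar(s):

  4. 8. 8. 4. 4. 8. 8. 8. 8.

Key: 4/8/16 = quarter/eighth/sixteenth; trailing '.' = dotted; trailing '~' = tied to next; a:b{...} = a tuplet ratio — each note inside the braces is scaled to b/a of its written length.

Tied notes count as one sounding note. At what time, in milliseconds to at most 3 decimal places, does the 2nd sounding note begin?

1. 0.0ms @ 0 + 1285.714ms (3)
2. 1285.714ms @ 3 + 642.857ms (3/2)
3. 1928.571ms @ 9/2 + 642.857ms (3/2)
4. 2571.429ms @ 6 + 1285.714ms (3)
5. 3857.143ms @ 9 + 1285.714ms (3)
6. 5142.857ms @ 12 + 642.857ms (3/2)
7. 5785.714ms @ 27/2 + 642.857ms (3/2)
8. 6428.571ms @ 15 + 642.857ms (3/2)
9. 7071.429ms @ 33/2 + 642.857ms (3/2)

note 2 onset = 3b = 1285.714ms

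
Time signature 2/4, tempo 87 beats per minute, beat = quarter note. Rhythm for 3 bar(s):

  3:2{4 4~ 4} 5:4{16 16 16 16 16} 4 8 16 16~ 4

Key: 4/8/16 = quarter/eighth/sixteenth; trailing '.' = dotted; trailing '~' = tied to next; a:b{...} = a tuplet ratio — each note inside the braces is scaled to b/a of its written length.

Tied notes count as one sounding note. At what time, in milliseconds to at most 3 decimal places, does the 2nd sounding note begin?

1. 0.0ms @ 0 + 459.77ms (2/3)
2. 459.77ms @ 2/3 + 919.54ms (4/3)
3. 1379.31ms @ 2 + 137.931ms (1/5)
4. 1517.241ms @ 11/5 + 137.931ms (1/5)
5. 1655.172ms @ 12/5 + 137.931ms (1/5)
6. 1793.103ms @ 13/5 + 137.931ms (1/5)
7. 1931.034ms @ 14/5 + 137.931ms (1/5)
8. 2068.966ms @ 3 + 689.655ms (1)
9. 2758.621ms @ 4 + 344.828ms (1/2)
10. 3103.448ms @ 9/2 + 172.414ms (1/4)
11. 3275.862ms @ 19/4 + 862.069ms (5/4)

note 2 onset = 2/3b = 459.77ms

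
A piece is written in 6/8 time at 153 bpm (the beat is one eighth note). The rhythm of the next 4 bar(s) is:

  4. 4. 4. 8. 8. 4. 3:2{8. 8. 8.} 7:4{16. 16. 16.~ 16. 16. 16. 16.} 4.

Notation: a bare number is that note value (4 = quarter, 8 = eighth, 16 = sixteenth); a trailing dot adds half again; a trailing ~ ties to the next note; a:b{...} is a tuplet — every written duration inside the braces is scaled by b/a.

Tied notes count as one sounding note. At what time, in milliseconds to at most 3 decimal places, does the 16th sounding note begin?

note 16 onset = 21b = 8235.294ms

1. 0.0ms @ 0 + 1176.471ms (3)
2. 1176.471ms @ 3 + 1176.471ms (3)
3. 2352.941ms @ 6 + 1176.471ms (3)
4. 3529.412ms @ 9 + 588.235ms (3/2)
5. 4117.647ms @ 21/2 + 588.235ms (3/2)
6. 4705.882ms @ 12 + 1176.471ms (3)
7. 5882.353ms @ 15 + 392.157ms (1)
8. 6274.51ms @ 16 + 392.157ms (1)
9. 6666.667ms @ 17 + 392.157ms (1)
10. 7058.824ms @ 18 + 168.067ms (3/7)
11. 7226.891ms @ 129/7 + 168.067ms (3/7)
12. 7394.958ms @ 132/7 + 336.134ms (6/7)
13. 7731.092ms @ 138/7 + 168.067ms (3/7)
14. 7899.16ms @ 141/7 + 168.067ms (3/7)
15. 8067.227ms @ 144/7 + 168.067ms (3/7)
16. 8235.294ms @ 21 + 1176.471ms (3)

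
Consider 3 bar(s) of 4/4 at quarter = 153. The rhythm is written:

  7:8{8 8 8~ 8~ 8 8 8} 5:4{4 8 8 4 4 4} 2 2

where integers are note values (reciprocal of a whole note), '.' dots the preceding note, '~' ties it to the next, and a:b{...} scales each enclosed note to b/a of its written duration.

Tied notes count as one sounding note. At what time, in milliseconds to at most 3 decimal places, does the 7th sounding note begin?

1. 0.0ms @ 0 + 224.09ms (4/7)
2. 224.09ms @ 4/7 + 224.09ms (4/7)
3. 448.179ms @ 8/7 + 672.269ms (12/7)
4. 1120.448ms @ 20/7 + 224.09ms (4/7)
5. 1344.538ms @ 24/7 + 224.09ms (4/7)
6. 1568.627ms @ 4 + 313.725ms (4/5)
7. 1882.353ms @ 24/5 + 156.863ms (2/5)
8. 2039.216ms @ 26/5 + 156.863ms (2/5)
9. 2196.078ms @ 28/5 + 313.725ms (4/5)
10. 2509.804ms @ 32/5 + 313.725ms (4/5)
11. 2823.529ms @ 36/5 + 313.725ms (4/5)
12. 3137.255ms @ 8 + 784.314ms (2)
13. 3921.569ms @ 10 + 784.314ms (2)

note 7 onset = 24/5b = 1882.353ms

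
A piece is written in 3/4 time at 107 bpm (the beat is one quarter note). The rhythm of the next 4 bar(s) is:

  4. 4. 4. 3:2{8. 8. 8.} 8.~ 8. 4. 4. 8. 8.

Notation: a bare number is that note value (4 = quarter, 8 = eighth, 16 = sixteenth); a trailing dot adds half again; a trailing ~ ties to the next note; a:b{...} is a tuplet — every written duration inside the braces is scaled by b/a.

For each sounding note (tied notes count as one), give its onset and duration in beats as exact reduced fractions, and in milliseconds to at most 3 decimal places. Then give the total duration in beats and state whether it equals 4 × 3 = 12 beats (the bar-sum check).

1) 0.0ms=0b +841.121ms=3/2b
2) 841.121ms=3/2b +841.121ms=3/2b
3) 1682.243ms=3b +841.121ms=3/2b
4) 2523.364ms=9/2b +280.374ms=1/2b
5) 2803.738ms=5b +280.374ms=1/2b
6) 3084.112ms=11/2b +280.374ms=1/2b
7) 3364.486ms=6b +841.121ms=3/2b
8) 4205.607ms=15/2b +841.121ms=3/2b
9) 5046.729ms=9b +841.121ms=3/2b
10) 5887.85ms=21/2b +420.561ms=3/4b
11) 6308.411ms=45/4b +420.561ms=3/4b
Σ=12b of 12 (107bpm 3/4) — PASS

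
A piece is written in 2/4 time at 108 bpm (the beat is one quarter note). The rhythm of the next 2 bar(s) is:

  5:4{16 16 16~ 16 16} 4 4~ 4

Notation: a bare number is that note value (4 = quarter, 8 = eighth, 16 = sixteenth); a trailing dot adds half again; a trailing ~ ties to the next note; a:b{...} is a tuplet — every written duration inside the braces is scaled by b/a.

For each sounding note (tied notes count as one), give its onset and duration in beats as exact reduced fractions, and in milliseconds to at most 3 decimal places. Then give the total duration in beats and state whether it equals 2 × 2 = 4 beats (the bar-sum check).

1) 0.0ms=0b +111.111ms=1/5b
2) 111.111ms=1/5b +111.111ms=1/5b
3) 222.222ms=2/5b +222.222ms=2/5b
4) 444.444ms=4/5b +111.111ms=1/5b
5) 555.556ms=1b +555.556ms=1b
6) 1111.111ms=2b +1111.111ms=2b
Σ=4b of 4 (108bpm 2/4) — PASS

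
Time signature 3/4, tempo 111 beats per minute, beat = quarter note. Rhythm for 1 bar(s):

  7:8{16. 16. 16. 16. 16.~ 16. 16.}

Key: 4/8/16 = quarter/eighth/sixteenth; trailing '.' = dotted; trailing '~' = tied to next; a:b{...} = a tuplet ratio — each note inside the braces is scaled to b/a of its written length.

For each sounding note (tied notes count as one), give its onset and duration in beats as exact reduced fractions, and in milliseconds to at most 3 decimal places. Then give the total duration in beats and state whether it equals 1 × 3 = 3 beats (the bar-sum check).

1) 0.0ms=0b +231.66ms=3/7b
2) 231.66ms=3/7b +231.66ms=3/7b
3) 463.32ms=6/7b +231.66ms=3/7b
4) 694.981ms=9/7b +231.66ms=3/7b
5) 926.641ms=12/7b +463.32ms=6/7b
6) 1389.961ms=18/7b +231.66ms=3/7b
Σ=3b of 3 (111bpm 3/4) — PASS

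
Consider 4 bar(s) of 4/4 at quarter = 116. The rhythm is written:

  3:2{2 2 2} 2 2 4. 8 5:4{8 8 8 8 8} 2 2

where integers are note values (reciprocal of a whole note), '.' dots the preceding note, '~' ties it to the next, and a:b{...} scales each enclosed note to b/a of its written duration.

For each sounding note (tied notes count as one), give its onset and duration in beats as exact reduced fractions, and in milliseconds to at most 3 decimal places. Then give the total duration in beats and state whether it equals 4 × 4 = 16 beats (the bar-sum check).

1) 0.0ms=0b +689.655ms=4/3b
2) 689.655ms=4/3b +689.655ms=4/3b
3) 1379.31ms=8/3b +689.655ms=4/3b
4) 2068.966ms=4b +1034.483ms=2b
5) 3103.448ms=6b +1034.483ms=2b
6) 4137.931ms=8b +775.862ms=3/2b
7) 4913.793ms=19/2b +258.621ms=1/2b
8) 5172.414ms=10b +206.897ms=2/5b
9) 5379.31ms=52/5b +206.897ms=2/5b
10) 5586.207ms=54/5b +206.897ms=2/5b
11) 5793.103ms=56/5b +206.897ms=2/5b
12) 6000.0ms=58/5b +206.897ms=2/5b
13) 6206.897ms=12b +1034.483ms=2b
14) 7241.379ms=14b +1034.483ms=2b
Σ=16b of 16 (116bpm 4/4) — PASS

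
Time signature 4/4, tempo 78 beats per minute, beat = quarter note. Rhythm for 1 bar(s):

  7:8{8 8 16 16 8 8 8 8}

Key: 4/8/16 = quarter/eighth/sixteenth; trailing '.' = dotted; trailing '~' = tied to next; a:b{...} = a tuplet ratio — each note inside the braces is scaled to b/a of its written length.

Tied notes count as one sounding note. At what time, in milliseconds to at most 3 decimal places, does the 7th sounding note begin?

note 7 onset = 20/7b = 2197.802ms

1. 0.0ms @ 0 + 439.56ms (4/7)
2. 439.56ms @ 4/7 + 439.56ms (4/7)
3. 879.121ms @ 8/7 + 219.78ms (2/7)
4. 1098.901ms @ 10/7 + 219.78ms (2/7)
5. 1318.681ms @ 12/7 + 439.56ms (4/7)
6. 1758.242ms @ 16/7 + 439.56ms (4/7)
7. 2197.802ms @ 20/7 + 439.56ms (4/7)
8. 2637.363ms @ 24/7 + 439.56ms (4/7)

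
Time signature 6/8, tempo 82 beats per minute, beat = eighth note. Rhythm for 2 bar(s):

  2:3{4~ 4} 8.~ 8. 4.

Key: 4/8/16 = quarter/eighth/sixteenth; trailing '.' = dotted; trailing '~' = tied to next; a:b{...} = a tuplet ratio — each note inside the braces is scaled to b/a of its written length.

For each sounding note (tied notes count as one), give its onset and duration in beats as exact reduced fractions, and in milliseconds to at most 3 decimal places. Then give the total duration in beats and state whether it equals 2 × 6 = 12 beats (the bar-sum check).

1) 0.0ms=0b +4390.244ms=6b
2) 4390.244ms=6b +2195.122ms=3b
3) 6585.366ms=9b +2195.122ms=3b
Σ=12b of 12 (82bpm 6/8) — PASS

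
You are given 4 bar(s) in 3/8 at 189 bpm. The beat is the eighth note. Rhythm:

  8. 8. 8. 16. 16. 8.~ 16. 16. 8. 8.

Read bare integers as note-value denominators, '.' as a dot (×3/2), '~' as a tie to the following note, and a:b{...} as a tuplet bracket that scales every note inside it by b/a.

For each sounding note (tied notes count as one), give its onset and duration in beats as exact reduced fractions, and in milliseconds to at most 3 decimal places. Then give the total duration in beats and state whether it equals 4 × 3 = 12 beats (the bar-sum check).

1) 0.0ms=0b +476.19ms=3/2b
2) 476.19ms=3/2b +476.19ms=3/2b
3) 952.381ms=3b +476.19ms=3/2b
4) 1428.571ms=9/2b +238.095ms=3/4b
5) 1666.667ms=21/4b +238.095ms=3/4b
6) 1904.762ms=6b +714.286ms=9/4b
7) 2619.048ms=33/4b +238.095ms=3/4b
8) 2857.143ms=9b +476.19ms=3/2b
9) 3333.333ms=21/2b +476.19ms=3/2b
Σ=12b of 12 (189bpm 3/8) — PASS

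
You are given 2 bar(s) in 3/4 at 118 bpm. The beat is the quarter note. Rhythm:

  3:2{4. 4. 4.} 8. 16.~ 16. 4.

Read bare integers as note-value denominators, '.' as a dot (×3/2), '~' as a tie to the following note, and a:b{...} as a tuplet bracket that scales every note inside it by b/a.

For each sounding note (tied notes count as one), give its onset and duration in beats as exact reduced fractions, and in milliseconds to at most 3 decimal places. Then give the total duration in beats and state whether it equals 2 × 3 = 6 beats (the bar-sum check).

1) 0.0ms=0b +508.475ms=1b
2) 508.475ms=1b +508.475ms=1b
3) 1016.949ms=2b +508.475ms=1b
4) 1525.424ms=3b +381.356ms=3/4b
5) 1906.78ms=15/4b +381.356ms=3/4b
6) 2288.136ms=9/2b +762.712ms=3/2b
Σ=6b of 6 (118bpm 3/4) — PASS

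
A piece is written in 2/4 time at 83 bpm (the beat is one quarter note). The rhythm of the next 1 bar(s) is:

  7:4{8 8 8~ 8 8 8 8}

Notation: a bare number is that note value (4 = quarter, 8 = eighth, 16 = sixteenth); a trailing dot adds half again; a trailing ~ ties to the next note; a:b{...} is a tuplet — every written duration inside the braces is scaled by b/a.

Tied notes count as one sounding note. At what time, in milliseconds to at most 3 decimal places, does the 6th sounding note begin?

note 6 onset = 12/7b = 1239.243ms

1. 0.0ms @ 0 + 206.54ms (2/7)
2. 206.54ms @ 2/7 + 206.54ms (2/7)
3. 413.081ms @ 4/7 + 413.081ms (4/7)
4. 826.162ms @ 8/7 + 206.54ms (2/7)
5. 1032.702ms @ 10/7 + 206.54ms (2/7)
6. 1239.243ms @ 12/7 + 206.54ms (2/7)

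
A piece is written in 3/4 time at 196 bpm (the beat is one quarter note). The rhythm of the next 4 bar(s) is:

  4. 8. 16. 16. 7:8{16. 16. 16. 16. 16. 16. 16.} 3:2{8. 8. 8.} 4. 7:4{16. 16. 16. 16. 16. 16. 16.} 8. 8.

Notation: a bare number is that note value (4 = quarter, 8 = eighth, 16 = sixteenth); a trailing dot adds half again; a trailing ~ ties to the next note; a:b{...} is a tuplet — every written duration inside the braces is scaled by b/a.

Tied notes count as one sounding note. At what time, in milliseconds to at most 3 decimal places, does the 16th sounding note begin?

note 16 onset = 9b = 2755.102ms

1. 0.0ms @ 0 + 459.184ms (3/2)
2. 459.184ms @ 3/2 + 229.592ms (3/4)
3. 688.776ms @ 9/4 + 114.796ms (3/8)
4. 803.571ms @ 21/8 + 114.796ms (3/8)
5. 918.367ms @ 3 + 131.195ms (3/7)
6. 1049.563ms @ 24/7 + 131.195ms (3/7)
7. 1180.758ms @ 27/7 + 131.195ms (3/7)
8. 1311.953ms @ 30/7 + 131.195ms (3/7)
9. 1443.149ms @ 33/7 + 131.195ms (3/7)
10. 1574.344ms @ 36/7 + 131.195ms (3/7)
11. 1705.539ms @ 39/7 + 131.195ms (3/7)
12. 1836.735ms @ 6 + 153.061ms (1/2)
13. 1989.796ms @ 13/2 + 153.061ms (1/2)
14. 2142.857ms @ 7 + 153.061ms (1/2)
15. 2295.918ms @ 15/2 + 459.184ms (3/2)
16. 2755.102ms @ 9 + 65.598ms (3/14)
17. 2820.7ms @ 129/14 + 65.598ms (3/14)
18. 2886.297ms @ 66/7 + 65.598ms (3/14)
19. 2951.895ms @ 135/14 + 65.598ms (3/14)
20. 3017.493ms @ 69/7 + 65.598ms (3/14)
21. 3083.09ms @ 141/14 + 65.598ms (3/14)
22. 3148.688ms @ 72/7 + 65.598ms (3/14)
23. 3214.286ms @ 21/2 + 229.592ms (3/4)
24. 3443.878ms @ 45/4 + 229.592ms (3/4)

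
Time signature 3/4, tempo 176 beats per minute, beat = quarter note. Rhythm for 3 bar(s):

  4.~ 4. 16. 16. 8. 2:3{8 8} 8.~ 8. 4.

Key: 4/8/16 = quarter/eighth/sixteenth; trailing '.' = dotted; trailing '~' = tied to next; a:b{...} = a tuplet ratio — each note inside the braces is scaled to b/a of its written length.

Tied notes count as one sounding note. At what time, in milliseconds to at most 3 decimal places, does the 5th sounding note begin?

1. 0.0ms @ 0 + 1022.727ms (3)
2. 1022.727ms @ 3 + 127.841ms (3/8)
3. 1150.568ms @ 27/8 + 127.841ms (3/8)
4. 1278.409ms @ 15/4 + 255.682ms (3/4)
5. 1534.091ms @ 9/2 + 255.682ms (3/4)
6. 1789.773ms @ 21/4 + 255.682ms (3/4)
7. 2045.455ms @ 6 + 511.364ms (3/2)
8. 2556.818ms @ 15/2 + 511.364ms (3/2)

note 5 onset = 9/2b = 1534.091ms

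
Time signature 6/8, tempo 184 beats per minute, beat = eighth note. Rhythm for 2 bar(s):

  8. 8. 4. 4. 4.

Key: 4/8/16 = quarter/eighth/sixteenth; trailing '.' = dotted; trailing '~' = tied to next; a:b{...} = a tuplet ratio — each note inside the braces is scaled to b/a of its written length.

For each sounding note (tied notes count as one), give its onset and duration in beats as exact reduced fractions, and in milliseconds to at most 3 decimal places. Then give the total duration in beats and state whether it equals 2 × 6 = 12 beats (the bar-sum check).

1) 0.0ms=0b +489.13ms=3/2b
2) 489.13ms=3/2b +489.13ms=3/2b
3) 978.261ms=3b +978.261ms=3b
4) 1956.522ms=6b +978.261ms=3b
5) 2934.783ms=9b +978.261ms=3b
Σ=12b of 12 (184bpm 6/8) — PASS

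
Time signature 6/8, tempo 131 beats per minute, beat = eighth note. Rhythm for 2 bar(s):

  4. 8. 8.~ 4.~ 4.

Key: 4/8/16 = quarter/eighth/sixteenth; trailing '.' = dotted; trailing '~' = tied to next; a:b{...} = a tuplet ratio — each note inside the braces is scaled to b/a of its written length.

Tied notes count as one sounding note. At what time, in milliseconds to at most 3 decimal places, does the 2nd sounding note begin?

1. 0.0ms @ 0 + 1374.046ms (3)
2. 1374.046ms @ 3 + 687.023ms (3/2)
3. 2061.069ms @ 9/2 + 3435.115ms (15/2)

note 2 onset = 3b = 1374.046ms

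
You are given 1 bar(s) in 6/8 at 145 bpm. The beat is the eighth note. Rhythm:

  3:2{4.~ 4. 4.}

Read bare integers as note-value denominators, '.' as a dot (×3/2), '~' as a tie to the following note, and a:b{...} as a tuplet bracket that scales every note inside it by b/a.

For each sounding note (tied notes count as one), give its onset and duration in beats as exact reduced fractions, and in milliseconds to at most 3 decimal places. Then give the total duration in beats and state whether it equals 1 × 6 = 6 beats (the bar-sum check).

1) 0.0ms=0b +1655.172ms=4b
2) 1655.172ms=4b +827.586ms=2b
Σ=6b of 6 (145bpm 6/8) — PASS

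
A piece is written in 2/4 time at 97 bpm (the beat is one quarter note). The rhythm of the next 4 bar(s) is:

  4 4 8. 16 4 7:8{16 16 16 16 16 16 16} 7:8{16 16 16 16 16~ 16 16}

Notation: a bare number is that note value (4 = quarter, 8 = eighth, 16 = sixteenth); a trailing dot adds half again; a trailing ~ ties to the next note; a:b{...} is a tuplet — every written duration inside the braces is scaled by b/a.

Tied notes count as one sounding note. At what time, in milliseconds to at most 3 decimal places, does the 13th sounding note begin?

1. 0.0ms @ 0 + 618.557ms (1)
2. 618.557ms @ 1 + 618.557ms (1)
3. 1237.113ms @ 2 + 463.918ms (3/4)
4. 1701.031ms @ 11/4 + 154.639ms (1/4)
5. 1855.67ms @ 3 + 618.557ms (1)
6. 2474.227ms @ 4 + 176.73ms (2/7)
7. 2650.957ms @ 30/7 + 176.73ms (2/7)
8. 2827.688ms @ 32/7 + 176.73ms (2/7)
9. 3004.418ms @ 34/7 + 176.73ms (2/7)
10. 3181.149ms @ 36/7 + 176.73ms (2/7)
11. 3357.879ms @ 38/7 + 176.73ms (2/7)
12. 3534.61ms @ 40/7 + 176.73ms (2/7)
13. 3711.34ms @ 6 + 176.73ms (2/7)
14. 3888.071ms @ 44/7 + 176.73ms (2/7)
15. 4064.801ms @ 46/7 + 176.73ms (2/7)
16. 4241.532ms @ 48/7 + 176.73ms (2/7)
17. 4418.262ms @ 50/7 + 353.461ms (4/7)
18. 4771.723ms @ 54/7 + 176.73ms (2/7)

note 13 onset = 6b = 3711.34ms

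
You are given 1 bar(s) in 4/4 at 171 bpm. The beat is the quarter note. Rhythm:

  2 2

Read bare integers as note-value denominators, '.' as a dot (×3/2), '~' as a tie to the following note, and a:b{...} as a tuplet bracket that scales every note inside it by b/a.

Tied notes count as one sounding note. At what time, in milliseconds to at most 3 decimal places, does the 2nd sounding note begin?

note 2 onset = 2b = 701.754ms

1. 0.0ms @ 0 + 701.754ms (2)
2. 701.754ms @ 2 + 701.754ms (2)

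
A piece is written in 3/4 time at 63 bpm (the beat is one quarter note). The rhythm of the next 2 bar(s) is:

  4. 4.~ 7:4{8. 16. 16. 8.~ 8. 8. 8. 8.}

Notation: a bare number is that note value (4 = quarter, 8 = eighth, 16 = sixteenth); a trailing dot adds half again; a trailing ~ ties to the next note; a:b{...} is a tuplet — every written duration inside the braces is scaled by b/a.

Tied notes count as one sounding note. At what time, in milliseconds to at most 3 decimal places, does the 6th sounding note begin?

1. 0.0ms @ 0 + 1428.571ms (3/2)
2. 1428.571ms @ 3/2 + 1836.735ms (27/14)
3. 3265.306ms @ 24/7 + 204.082ms (3/14)
4. 3469.388ms @ 51/14 + 204.082ms (3/14)
5. 3673.469ms @ 27/7 + 816.327ms (6/7)
6. 4489.796ms @ 33/7 + 408.163ms (3/7)
7. 4897.959ms @ 36/7 + 408.163ms (3/7)
8. 5306.122ms @ 39/7 + 408.163ms (3/7)

note 6 onset = 33/7b = 4489.796ms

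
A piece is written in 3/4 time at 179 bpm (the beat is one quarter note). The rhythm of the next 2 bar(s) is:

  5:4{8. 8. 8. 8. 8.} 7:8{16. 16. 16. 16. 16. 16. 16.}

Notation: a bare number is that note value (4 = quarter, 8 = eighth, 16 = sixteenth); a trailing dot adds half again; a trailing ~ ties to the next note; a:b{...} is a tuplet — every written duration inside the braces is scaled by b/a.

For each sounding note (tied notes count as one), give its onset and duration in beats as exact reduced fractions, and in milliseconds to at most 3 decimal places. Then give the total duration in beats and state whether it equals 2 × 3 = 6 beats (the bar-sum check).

1) 0.0ms=0b +201.117ms=3/5b
2) 201.117ms=3/5b +201.117ms=3/5b
3) 402.235ms=6/5b +201.117ms=3/5b
4) 603.352ms=9/5b +201.117ms=3/5b
5) 804.469ms=12/5b +201.117ms=3/5b
6) 1005.587ms=3b +143.655ms=3/7b
7) 1149.242ms=24/7b +143.655ms=3/7b
8) 1292.897ms=27/7b +143.655ms=3/7b
9) 1436.552ms=30/7b +143.655ms=3/7b
10) 1580.208ms=33/7b +143.655ms=3/7b
11) 1723.863ms=36/7b +143.655ms=3/7b
12) 1867.518ms=39/7b +143.655ms=3/7b
Σ=6b of 6 (179bpm 3/4) — PASS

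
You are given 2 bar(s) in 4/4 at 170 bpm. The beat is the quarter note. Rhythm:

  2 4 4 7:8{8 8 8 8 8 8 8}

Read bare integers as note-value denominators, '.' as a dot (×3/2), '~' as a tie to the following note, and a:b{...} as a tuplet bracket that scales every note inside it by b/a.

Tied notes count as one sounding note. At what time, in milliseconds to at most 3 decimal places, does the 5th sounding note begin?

1. 0.0ms @ 0 + 705.882ms (2)
2. 705.882ms @ 2 + 352.941ms (1)
3. 1058.824ms @ 3 + 352.941ms (1)
4. 1411.765ms @ 4 + 201.681ms (4/7)
5. 1613.445ms @ 32/7 + 201.681ms (4/7)
6. 1815.126ms @ 36/7 + 201.681ms (4/7)
7. 2016.807ms @ 40/7 + 201.681ms (4/7)
8. 2218.487ms @ 44/7 + 201.681ms (4/7)
9. 2420.168ms @ 48/7 + 201.681ms (4/7)
10. 2621.849ms @ 52/7 + 201.681ms (4/7)

note 5 onset = 32/7b = 1613.445ms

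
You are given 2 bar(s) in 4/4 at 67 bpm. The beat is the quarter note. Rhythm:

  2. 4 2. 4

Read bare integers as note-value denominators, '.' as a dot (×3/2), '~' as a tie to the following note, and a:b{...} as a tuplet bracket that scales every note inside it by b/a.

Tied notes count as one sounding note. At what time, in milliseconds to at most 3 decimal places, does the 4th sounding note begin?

1. 0.0ms @ 0 + 2686.567ms (3)
2. 2686.567ms @ 3 + 895.522ms (1)
3. 3582.09ms @ 4 + 2686.567ms (3)
4. 6268.657ms @ 7 + 895.522ms (1)

note 4 onset = 7b = 6268.657ms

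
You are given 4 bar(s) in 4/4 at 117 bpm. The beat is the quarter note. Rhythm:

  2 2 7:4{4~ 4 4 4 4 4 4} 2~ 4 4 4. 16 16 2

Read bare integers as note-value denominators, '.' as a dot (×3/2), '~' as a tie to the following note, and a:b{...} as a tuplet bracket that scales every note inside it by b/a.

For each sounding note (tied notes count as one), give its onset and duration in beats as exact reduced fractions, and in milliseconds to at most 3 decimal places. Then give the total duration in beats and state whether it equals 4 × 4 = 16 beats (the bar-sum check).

1) 0.0ms=0b +1025.641ms=2b
2) 1025.641ms=2b +1025.641ms=2b
3) 2051.282ms=4b +586.081ms=8/7b
4) 2637.363ms=36/7b +293.04ms=4/7b
5) 2930.403ms=40/7b +293.04ms=4/7b
6) 3223.443ms=44/7b +293.04ms=4/7b
7) 3516.484ms=48/7b +293.04ms=4/7b
8) 3809.524ms=52/7b +293.04ms=4/7b
9) 4102.564ms=8b +1538.462ms=3b
10) 5641.026ms=11b +512.821ms=1b
11) 6153.846ms=12b +769.231ms=3/2b
12) 6923.077ms=27/2b +128.205ms=1/4b
13) 7051.282ms=55/4b +128.205ms=1/4b
14) 7179.487ms=14b +1025.641ms=2b
Σ=16b of 16 (117bpm 4/4) — PASS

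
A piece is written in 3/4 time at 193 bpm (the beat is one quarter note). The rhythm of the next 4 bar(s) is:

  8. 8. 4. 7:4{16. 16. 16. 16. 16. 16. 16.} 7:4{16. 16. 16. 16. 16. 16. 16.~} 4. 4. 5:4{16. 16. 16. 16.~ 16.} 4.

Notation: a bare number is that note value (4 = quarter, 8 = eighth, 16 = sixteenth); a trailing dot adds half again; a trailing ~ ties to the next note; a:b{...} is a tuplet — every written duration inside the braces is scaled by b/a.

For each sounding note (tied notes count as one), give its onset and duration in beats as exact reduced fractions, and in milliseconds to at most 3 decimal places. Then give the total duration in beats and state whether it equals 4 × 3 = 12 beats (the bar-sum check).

1) 0.0ms=0b +233.161ms=3/4b
2) 233.161ms=3/4b +233.161ms=3/4b
3) 466.321ms=3/2b +466.321ms=3/2b
4) 932.642ms=3b +66.617ms=3/14b
5) 999.26ms=45/14b +66.617ms=3/14b
6) 1065.877ms=24/7b +66.617ms=3/14b
7) 1132.494ms=51/14b +66.617ms=3/14b
8) 1199.112ms=27/7b +66.617ms=3/14b
9) 1265.729ms=57/14b +66.617ms=3/14b
10) 1332.346ms=30/7b +66.617ms=3/14b
11) 1398.964ms=9/2b +66.617ms=3/14b
12) 1465.581ms=33/7b +66.617ms=3/14b
13) 1532.198ms=69/14b +66.617ms=3/14b
14) 1598.816ms=36/7b +66.617ms=3/14b
15) 1665.433ms=75/14b +66.617ms=3/14b
16) 1732.05ms=39/7b +66.617ms=3/14b
17) 1798.668ms=81/14b +532.939ms=12/7b
18) 2331.606ms=15/2b +466.321ms=3/2b
19) 2797.927ms=9b +93.264ms=3/10b
20) 2891.192ms=93/10b +93.264ms=3/10b
21) 2984.456ms=48/5b +93.264ms=3/10b
22) 3077.72ms=99/10b +186.528ms=3/5b
23) 3264.249ms=21/2b +466.321ms=3/2b
Σ=12b of 12 (193bpm 3/4) — PASS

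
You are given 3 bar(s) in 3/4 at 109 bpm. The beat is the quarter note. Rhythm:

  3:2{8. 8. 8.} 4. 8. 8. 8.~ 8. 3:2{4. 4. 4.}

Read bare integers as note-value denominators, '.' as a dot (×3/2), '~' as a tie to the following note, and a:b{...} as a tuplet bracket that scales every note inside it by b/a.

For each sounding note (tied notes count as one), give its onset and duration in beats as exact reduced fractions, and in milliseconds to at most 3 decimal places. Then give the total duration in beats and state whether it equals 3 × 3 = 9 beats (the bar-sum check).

1) 0.0ms=0b +275.229ms=1/2b
2) 275.229ms=1/2b +275.229ms=1/2b
3) 550.459ms=1b +275.229ms=1/2b
4) 825.688ms=3/2b +825.688ms=3/2b
5) 1651.376ms=3b +412.844ms=3/4b
6) 2064.22ms=15/4b +412.844ms=3/4b
7) 2477.064ms=9/2b +825.688ms=3/2b
8) 3302.752ms=6b +550.459ms=1b
9) 3853.211ms=7b +550.459ms=1b
10) 4403.67ms=8b +550.459ms=1b
Σ=9b of 9 (109bpm 3/4) — PASS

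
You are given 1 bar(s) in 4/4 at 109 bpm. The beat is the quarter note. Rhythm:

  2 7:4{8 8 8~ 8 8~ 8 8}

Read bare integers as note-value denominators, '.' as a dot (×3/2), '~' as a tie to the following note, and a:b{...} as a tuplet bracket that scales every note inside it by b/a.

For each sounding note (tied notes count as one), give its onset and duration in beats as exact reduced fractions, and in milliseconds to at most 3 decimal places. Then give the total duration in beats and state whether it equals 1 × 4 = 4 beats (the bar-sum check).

1) 0.0ms=0b +1100.917ms=2b
2) 1100.917ms=2b +157.274ms=2/7b
3) 1258.191ms=16/7b +157.274ms=2/7b
4) 1415.465ms=18/7b +314.548ms=4/7b
5) 1730.013ms=22/7b +314.548ms=4/7b
6) 2044.561ms=26/7b +157.274ms=2/7b
Σ=4b of 4 (109bpm 4/4) — PASS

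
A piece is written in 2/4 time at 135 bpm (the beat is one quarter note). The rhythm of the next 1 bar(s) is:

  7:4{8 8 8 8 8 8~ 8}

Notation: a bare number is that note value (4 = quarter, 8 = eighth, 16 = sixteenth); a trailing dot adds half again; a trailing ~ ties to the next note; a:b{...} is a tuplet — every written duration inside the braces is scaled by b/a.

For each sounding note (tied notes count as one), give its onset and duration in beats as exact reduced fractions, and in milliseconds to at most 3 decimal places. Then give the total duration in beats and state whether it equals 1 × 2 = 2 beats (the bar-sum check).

1) 0.0ms=0b +126.984ms=2/7b
2) 126.984ms=2/7b +126.984ms=2/7b
3) 253.968ms=4/7b +126.984ms=2/7b
4) 380.952ms=6/7b +126.984ms=2/7b
5) 507.937ms=8/7b +126.984ms=2/7b
6) 634.921ms=10/7b +253.968ms=4/7b
Σ=2b of 2 (135bpm 2/4) — PASS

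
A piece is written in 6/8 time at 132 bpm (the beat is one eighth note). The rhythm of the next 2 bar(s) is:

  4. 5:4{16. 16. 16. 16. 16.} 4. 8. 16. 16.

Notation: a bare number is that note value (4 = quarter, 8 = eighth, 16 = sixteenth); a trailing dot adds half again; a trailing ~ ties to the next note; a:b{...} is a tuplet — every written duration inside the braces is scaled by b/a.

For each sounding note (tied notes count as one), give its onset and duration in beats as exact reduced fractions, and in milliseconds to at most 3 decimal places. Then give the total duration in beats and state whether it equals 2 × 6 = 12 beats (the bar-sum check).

1) 0.0ms=0b +1363.636ms=3b
2) 1363.636ms=3b +272.727ms=3/5b
3) 1636.364ms=18/5b +272.727ms=3/5b
4) 1909.091ms=21/5b +272.727ms=3/5b
5) 2181.818ms=24/5b +272.727ms=3/5b
6) 2454.545ms=27/5b +272.727ms=3/5b
7) 2727.273ms=6b +1363.636ms=3b
8) 4090.909ms=9b +681.818ms=3/2b
9) 4772.727ms=21/2b +340.909ms=3/4b
10) 5113.636ms=45/4b +340.909ms=3/4b
Σ=12b of 12 (132bpm 6/8) — PASS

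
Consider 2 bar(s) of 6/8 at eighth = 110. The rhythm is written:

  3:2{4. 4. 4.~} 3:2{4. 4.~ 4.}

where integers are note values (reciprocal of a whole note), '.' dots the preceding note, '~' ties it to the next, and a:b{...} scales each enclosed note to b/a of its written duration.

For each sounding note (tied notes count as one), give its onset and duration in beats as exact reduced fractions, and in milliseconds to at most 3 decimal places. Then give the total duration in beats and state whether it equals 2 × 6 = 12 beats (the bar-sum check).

1) 0.0ms=0b +1090.909ms=2b
2) 1090.909ms=2b +1090.909ms=2b
3) 2181.818ms=4b +2181.818ms=4b
4) 4363.636ms=8b +2181.818ms=4b
Σ=12b of 12 (110bpm 6/8) — PASS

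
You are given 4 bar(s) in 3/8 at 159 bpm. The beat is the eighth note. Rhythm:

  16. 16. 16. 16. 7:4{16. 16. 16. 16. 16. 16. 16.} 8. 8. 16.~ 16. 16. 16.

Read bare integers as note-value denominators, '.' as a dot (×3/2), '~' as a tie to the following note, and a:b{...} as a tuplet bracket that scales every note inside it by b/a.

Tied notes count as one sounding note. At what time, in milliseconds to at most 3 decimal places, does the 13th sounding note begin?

1. 0.0ms @ 0 + 283.019ms (3/4)
2. 283.019ms @ 3/4 + 283.019ms (3/4)
3. 566.038ms @ 3/2 + 283.019ms (3/4)
4. 849.057ms @ 9/4 + 283.019ms (3/4)
5. 1132.075ms @ 3 + 161.725ms (3/7)
6. 1293.801ms @ 24/7 + 161.725ms (3/7)
7. 1455.526ms @ 27/7 + 161.725ms (3/7)
8. 1617.251ms @ 30/7 + 161.725ms (3/7)
9. 1778.976ms @ 33/7 + 161.725ms (3/7)
10. 1940.701ms @ 36/7 + 161.725ms (3/7)
11. 2102.426ms @ 39/7 + 161.725ms (3/7)
12. 2264.151ms @ 6 + 566.038ms (3/2)
13. 2830.189ms @ 15/2 + 566.038ms (3/2)
14. 3396.226ms @ 9 + 566.038ms (3/2)
15. 3962.264ms @ 21/2 + 283.019ms (3/4)
16. 4245.283ms @ 45/4 + 283.019ms (3/4)

note 13 onset = 15/2b = 2830.189ms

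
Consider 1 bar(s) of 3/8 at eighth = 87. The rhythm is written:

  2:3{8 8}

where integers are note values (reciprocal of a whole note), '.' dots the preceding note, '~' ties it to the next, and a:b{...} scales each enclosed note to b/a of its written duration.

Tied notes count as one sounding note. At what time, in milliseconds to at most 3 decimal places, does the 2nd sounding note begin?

note 2 onset = 3/2b = 1034.483ms

1. 0.0ms @ 0 + 1034.483ms (3/2)
2. 1034.483ms @ 3/2 + 1034.483ms (3/2)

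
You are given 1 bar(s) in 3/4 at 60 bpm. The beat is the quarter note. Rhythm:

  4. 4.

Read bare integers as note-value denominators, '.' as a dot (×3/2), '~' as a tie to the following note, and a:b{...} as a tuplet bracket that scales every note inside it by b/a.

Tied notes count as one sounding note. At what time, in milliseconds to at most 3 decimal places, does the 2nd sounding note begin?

note 2 onset = 3/2b = 1500.0ms

1. 0.0ms @ 0 + 1500.0ms (3/2)
2. 1500.0ms @ 3/2 + 1500.0ms (3/2)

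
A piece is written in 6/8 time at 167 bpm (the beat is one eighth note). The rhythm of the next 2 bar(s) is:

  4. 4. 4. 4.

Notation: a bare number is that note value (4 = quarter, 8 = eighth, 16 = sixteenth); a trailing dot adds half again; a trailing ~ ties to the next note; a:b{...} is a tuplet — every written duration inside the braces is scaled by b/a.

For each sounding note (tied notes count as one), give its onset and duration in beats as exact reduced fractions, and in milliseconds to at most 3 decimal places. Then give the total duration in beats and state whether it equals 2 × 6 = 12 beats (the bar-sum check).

1) 0.0ms=0b +1077.844ms=3b
2) 1077.844ms=3b +1077.844ms=3b
3) 2155.689ms=6b +1077.844ms=3b
4) 3233.533ms=9b +1077.844ms=3b
Σ=12b of 12 (167bpm 6/8) — PASS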